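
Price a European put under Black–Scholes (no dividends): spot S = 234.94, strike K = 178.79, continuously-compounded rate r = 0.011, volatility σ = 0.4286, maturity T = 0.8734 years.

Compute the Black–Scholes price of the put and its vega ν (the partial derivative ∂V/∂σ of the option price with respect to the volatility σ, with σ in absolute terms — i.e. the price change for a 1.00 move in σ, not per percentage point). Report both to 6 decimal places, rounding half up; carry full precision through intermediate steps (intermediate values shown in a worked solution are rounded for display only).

σ√T = 0.4286·√0.8734 = 0.400552
d₁ = (ln(S/K) + (r+σ²/2)T) / (σ√T) = (ln(234.94/178.79) + (0.011+0.4286²/2)·0.8734) / 0.400552 = (0.273118 + 0.089828) / 0.400552 = 0.906116
d₂ = d₁ − σ√T = 0.906116 − 0.400552 = 0.505564
e^{−rT} = e^{−0.011·0.8734} = 0.990439
N(−d₁) = 0.182437,  N(−d₂) = 0.306581
Put price V = K·e^{−rT}·N(−d₂) − S·N(−d₁) = 54.289570 − 42.861791 = 11.427779
φ(d₁) = (1/√(2π))·e^{−d₁²/2} = 0.264620
ν = S·φ(d₁)·√T = 58.101271

price = 11.427779
ν = 58.101271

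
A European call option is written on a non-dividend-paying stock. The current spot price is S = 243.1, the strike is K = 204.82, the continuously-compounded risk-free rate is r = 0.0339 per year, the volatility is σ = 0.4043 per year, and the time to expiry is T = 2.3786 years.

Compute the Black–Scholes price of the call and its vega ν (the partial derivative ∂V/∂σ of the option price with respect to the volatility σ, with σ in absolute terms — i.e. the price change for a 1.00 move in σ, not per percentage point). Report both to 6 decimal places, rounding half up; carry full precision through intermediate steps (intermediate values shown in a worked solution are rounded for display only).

price = 84.050157
ν = 115.763766

σ√T = 0.4043·√2.3786 = 0.623540
d₁ = (ln(S/K) + (r+σ²/2)T) / (σ√T) = (ln(243.1/204.82) + (0.0339+0.4043²/2)·2.3786) / 0.623540 = (0.171341 + 0.275036) / 0.623540 = 0.715875
d₂ = d₁ − σ√T = 0.715875 − 0.623540 = 0.092335
e^{−rT} = e^{−0.0339·2.3786} = 0.922531
N(d₁) = 0.762966,  N(d₂) = 0.536784
Call price V = S·N(d₁) − K·e^{−rT}·N(d₂) = 185.476997 − 101.426840 = 84.050157
φ(d₁) = (1/√(2π))·e^{−d₁²/2} = 0.308764
ν = S·φ(d₁)·√T = 115.763766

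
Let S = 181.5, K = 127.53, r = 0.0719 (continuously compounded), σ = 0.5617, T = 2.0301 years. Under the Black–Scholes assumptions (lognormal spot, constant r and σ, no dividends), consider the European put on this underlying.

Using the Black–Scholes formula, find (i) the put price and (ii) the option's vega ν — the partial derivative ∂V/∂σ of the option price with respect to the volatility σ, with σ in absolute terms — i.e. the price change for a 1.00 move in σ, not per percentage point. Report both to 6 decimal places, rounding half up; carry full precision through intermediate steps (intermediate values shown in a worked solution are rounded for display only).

price = 17.597165
ν = 61.104616

σ√T = 0.5617·√2.0301 = 0.800319
d₁ = (ln(S/K) + (r+σ²/2)T) / (σ√T) = (ln(181.5/127.53) + (0.0719+0.5617²/2)·2.0301) / 0.800319 = (0.352904 + 0.466219) / 0.800319 = 1.023496
d₂ = d₁ − σ√T = 1.023496 − 0.800319 = 0.223177
e^{−rT} = e^{−0.0719·2.0301} = 0.864189
N(−d₁) = 0.153037,  N(−d₂) = 0.411699
Put price V = K·e^{−rT}·N(−d₂) − S·N(−d₁) = 45.373316 − 27.776151 = 17.597165
φ(d₁) = (1/√(2π))·e^{−d₁²/2} = 0.236286
ν = S·φ(d₁)·√T = 61.104616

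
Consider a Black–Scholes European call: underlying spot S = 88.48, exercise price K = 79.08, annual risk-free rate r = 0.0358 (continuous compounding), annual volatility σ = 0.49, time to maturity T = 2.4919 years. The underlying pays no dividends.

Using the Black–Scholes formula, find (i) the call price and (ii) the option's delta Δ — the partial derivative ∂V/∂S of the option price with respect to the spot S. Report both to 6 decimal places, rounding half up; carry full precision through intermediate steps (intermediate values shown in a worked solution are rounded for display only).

price = 33.055169
Δ = 0.741277

σ√T = 0.49·√2.4919 = 0.773502
d₁ = (ln(S/K) + (r+σ²/2)T) / (σ√T) = (ln(88.48/79.08) + (0.0358+0.49²/2)·2.4919) / 0.773502 = (0.112317 + 0.388363) / 0.773502 = 0.647289
d₂ = d₁ − σ√T = 0.647289 − 0.773502 = -0.126213
e^{−rT} = e^{−0.0358·2.4919} = 0.914653
N(d₁) = 0.741277,  N(d₂) = 0.449782
Call price V = S·N(d₁) − K·e^{−rT}·N(d₂) = 65.588232 − 32.533064 = 33.055169
Δ = N(d₁) = 0.741277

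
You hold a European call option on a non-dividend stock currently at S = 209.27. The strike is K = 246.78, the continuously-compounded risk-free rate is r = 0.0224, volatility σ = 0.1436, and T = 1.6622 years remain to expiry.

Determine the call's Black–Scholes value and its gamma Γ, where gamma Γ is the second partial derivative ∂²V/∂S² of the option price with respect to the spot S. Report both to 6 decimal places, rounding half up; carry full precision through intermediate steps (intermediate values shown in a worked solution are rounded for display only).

price = 5.992453
Γ = 0.008617

σ√T = 0.1436·√1.6622 = 0.185138
d₁ = (ln(S/K) + (r+σ²/2)T) / (σ√T) = (ln(209.27/246.78) + (0.0224+0.1436²/2)·1.6622) / 0.185138 = (-0.164872 + 0.054371) / 0.185138 = -0.596855
d₂ = d₁ − σ√T = -0.596855 − 0.185138 = -0.781993
e^{−rT} = e^{−0.0224·1.6622} = 0.963451
N(d₁) = 0.275302,  N(d₂) = 0.217109
Call price V = S·N(d₁) − K·e^{−rT}·N(d₂) = 57.612494 − 51.620040 = 5.992453
φ(d₁) = (1/√(2π))·e^{−d₁²/2} = 0.333852
Γ = φ(d₁) / (S·σ·√T) = 0.008617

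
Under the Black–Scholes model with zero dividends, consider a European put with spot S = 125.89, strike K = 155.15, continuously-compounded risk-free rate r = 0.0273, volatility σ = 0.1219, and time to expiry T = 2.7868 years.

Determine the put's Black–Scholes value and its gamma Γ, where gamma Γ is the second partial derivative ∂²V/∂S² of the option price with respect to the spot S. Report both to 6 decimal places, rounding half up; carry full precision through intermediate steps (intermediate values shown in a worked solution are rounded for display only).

price = 22.113967
Γ = 0.013377

σ√T = 0.1219·√2.7868 = 0.203496
d₁ = (ln(S/K) + (r+σ²/2)T) / (σ√T) = (ln(125.89/155.15) + (0.0273+0.1219²/2)·2.7868) / 0.203496 = (-0.208984 + 0.096785) / 0.203496 = -0.551356
d₂ = d₁ − σ√T = -0.551356 − 0.203496 = -0.754852
e^{−rT} = e^{−0.0273·2.7868} = 0.926742
N(−d₁) = 0.709305,  N(−d₂) = 0.774831
Put price V = K·e^{−rT}·N(−d₂) − S·N(−d₁) = 111.408380 − 89.294414 = 22.113967
φ(d₁) = (1/√(2π))·e^{−d₁²/2} = 0.342688
Γ = φ(d₁) / (S·σ·√T) = 0.013377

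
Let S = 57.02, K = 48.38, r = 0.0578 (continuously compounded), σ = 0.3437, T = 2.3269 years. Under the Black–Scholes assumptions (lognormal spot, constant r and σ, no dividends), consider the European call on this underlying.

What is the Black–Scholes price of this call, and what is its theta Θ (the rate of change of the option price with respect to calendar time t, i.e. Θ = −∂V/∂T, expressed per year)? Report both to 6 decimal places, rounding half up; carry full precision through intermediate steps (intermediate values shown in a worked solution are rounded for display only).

price = 19.204969
Θ = -3.330538

σ√T = 0.3437·√2.3269 = 0.524286
d₁ = (ln(S/K) + (r+σ²/2)T) / (σ√T) = (ln(57.02/48.38) + (0.0578+0.3437²/2)·2.3269) / 0.524286 = (0.164316 + 0.271933) / 0.524286 = 0.832081
d₂ = d₁ − σ√T = 0.832081 − 0.524286 = 0.307795
e^{−rT} = e^{−0.0578·2.3269} = 0.874157
N(d₁) = 0.797318,  N(d₂) = 0.620881
Call price V = S·N(d₁) − K·e^{−rT}·N(d₂) = 45.463089 − 26.258120 = 19.204969
φ(d₁) = (1/√(2π))·e^{−d₁²/2} = 0.282206
Θ = −S·φ(d₁)·σ/(2√T) − r·K·e^{−rT}·N(d₂) = −1.812818 − 1.517719 = -3.330538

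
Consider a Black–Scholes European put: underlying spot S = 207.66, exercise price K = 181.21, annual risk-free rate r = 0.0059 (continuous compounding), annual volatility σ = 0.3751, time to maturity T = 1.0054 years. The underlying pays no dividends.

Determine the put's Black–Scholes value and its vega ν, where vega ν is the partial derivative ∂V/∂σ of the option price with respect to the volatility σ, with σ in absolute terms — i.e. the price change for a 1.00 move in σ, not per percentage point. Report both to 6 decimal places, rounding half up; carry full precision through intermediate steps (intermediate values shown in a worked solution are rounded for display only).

σ√T = 0.3751·√1.0054 = 0.376111
d₁ = (ln(S/K) + (r+σ²/2)T) / (σ√T) = (ln(207.66/181.21) + (0.0059+0.3751²/2)·1.0054) / 0.376111 = (0.136246 + 0.076662) / 0.376111 = 0.566075
d₂ = d₁ − σ√T = 0.566075 − 0.376111 = 0.189964
e^{−rT} = e^{−0.0059·1.0054} = 0.994086
N(−d₁) = 0.285671,  N(−d₂) = 0.424669
Put price V = K·e^{−rT}·N(−d₂) − S·N(−d₁) = 76.499101 − 59.322516 = 17.176585
φ(d₁) = (1/√(2π))·e^{−d₁²/2} = 0.339881
ν = S·φ(d₁)·√T = 70.770045

price = 17.176585
ν = 70.770045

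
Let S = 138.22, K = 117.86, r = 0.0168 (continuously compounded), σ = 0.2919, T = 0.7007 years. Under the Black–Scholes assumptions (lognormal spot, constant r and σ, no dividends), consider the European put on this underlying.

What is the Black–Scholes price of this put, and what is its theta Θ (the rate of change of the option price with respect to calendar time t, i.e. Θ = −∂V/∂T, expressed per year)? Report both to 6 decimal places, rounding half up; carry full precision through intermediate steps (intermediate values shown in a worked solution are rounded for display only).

σ√T = 0.2919·√0.7007 = 0.244343
d₁ = (ln(S/K) + (r+σ²/2)T) / (σ√T) = (ln(138.22/117.86) + (0.0168+0.2919²/2)·0.7007) / 0.244343 = (0.159349 + 0.041624) / 0.244343 = 0.822502
d₂ = d₁ − σ√T = 0.822502 − 0.244343 = 0.578159
e^{−rT} = e^{−0.0168·0.7007} = 0.988297
N(−d₁) = 0.205396,  N(−d₂) = 0.281578
Put price V = K·e^{−rT}·N(−d₂) − S·N(−d₁) = 32.798464 − 28.389789 = 4.408674
φ(d₁) = (1/√(2π))·e^{−d₁²/2} = 0.284451
Θ = −S·φ(d₁)·σ/(2√T) + r·K·e^{−rT}·N(−d₂) = −6.855149 + 0.551014 = -6.304134

price = 4.408674
Θ = -6.304134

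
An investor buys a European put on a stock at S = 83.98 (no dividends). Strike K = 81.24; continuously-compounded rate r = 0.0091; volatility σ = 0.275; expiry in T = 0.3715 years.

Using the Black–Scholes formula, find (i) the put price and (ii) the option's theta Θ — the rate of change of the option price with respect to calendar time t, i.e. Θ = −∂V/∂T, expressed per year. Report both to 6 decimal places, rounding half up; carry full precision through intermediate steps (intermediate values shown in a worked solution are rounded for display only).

price = 4.131442
Θ = -6.892340

σ√T = 0.275·√0.3715 = 0.167615
d₁ = (ln(S/K) + (r+σ²/2)T) / (σ√T) = (ln(83.98/81.24) + (0.0091+0.275²/2)·0.3715) / 0.167615 = (0.033171 + 0.017428) / 0.167615 = 0.301876
d₂ = d₁ − σ√T = 0.301876 − 0.167615 = 0.134262
e^{−rT} = e^{−0.0091·0.3715} = 0.996625
N(−d₁) = 0.381373,  N(−d₂) = 0.446598
Put price V = K·e^{−rT}·N(−d₂) − S·N(−d₁) = 36.159157 − 32.027715 = 4.131442
φ(d₁) = (1/√(2π))·e^{−d₁²/2} = 0.381173
Θ = −S·φ(d₁)·σ/(2√T) + r·K·e^{−rT}·N(−d₂) = −7.221389 + 0.329048 = -6.892340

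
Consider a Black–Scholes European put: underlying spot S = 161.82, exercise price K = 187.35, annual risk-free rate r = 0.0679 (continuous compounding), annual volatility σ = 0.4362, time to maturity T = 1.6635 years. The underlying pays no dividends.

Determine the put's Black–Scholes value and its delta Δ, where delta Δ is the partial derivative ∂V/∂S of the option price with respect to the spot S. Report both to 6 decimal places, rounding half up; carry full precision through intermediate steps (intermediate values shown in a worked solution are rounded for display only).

σ√T = 0.4362·√1.6635 = 0.562597
d₁ = (ln(S/K) + (r+σ²/2)T) / (σ√T) = (ln(161.82/187.35) + (0.0679+0.4362²/2)·1.6635) / 0.562597 = (-0.146494 + 0.271209) / 0.562597 = 0.221678
d₂ = d₁ − σ√T = 0.221678 − 0.562597 = -0.340919
e^{−rT} = e^{−0.0679·1.6635} = 0.893194
N(−d₁) = 0.412282,  N(−d₂) = 0.633418
Put price V = K·e^{−rT}·N(−d₂) − S·N(−d₁) = 105.996021 − 66.715530 = 39.280490
Δ = −N(−d₁) = -0.412282

price = 39.280490
Δ = -0.412282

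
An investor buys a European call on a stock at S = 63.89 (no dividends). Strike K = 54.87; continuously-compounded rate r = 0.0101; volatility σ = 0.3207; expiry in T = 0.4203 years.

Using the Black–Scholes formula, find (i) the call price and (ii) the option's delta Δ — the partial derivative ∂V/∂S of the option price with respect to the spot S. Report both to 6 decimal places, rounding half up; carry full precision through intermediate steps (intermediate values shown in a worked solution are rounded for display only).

price = 10.851900
Δ = 0.804111

σ√T = 0.3207·√0.4203 = 0.207912
d₁ = (ln(S/K) + (r+σ²/2)T) / (σ√T) = (ln(63.89/54.87) + (0.0101+0.3207²/2)·0.4203) / 0.207912 = (0.152196 + 0.025859) / 0.207912 = 0.856397
d₂ = d₁ − σ√T = 0.856397 − 0.207912 = 0.648485
e^{−rT} = e^{−0.0101·0.4203} = 0.995764
N(d₁) = 0.804111,  N(d₂) = 0.741664
Call price V = S·N(d₁) − K·e^{−rT}·N(d₂) = 51.374636 − 40.522736 = 10.851900
Δ = N(d₁) = 0.804111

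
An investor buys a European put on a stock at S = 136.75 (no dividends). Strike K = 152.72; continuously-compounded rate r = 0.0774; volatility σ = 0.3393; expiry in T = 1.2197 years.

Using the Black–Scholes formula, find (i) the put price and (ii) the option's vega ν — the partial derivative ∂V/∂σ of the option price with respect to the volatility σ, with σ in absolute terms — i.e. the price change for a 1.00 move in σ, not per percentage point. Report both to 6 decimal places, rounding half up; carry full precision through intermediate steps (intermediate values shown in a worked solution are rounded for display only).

σ√T = 0.3393·√1.2197 = 0.374723
d₁ = (ln(S/K) + (r+σ²/2)T) / (σ√T) = (ln(136.75/152.72) + (0.0774+0.3393²/2)·1.2197) / 0.374723 = (-0.110452 + 0.164613) / 0.374723 = 0.144538
d₂ = d₁ − σ√T = 0.144538 − 0.374723 = -0.230185
e^{−rT} = e^{−0.0774·1.2197} = 0.909914
N(−d₁) = 0.442538,  N(−d₂) = 0.591026
Put price V = K·e^{−rT}·N(−d₂) − S·N(−d₁) = 82.130228 − 60.517048 = 21.613180
φ(d₁) = (1/√(2π))·e^{−d₁²/2} = 0.394797
ν = S·φ(d₁)·√T = 59.624869

price = 21.613180
ν = 59.624869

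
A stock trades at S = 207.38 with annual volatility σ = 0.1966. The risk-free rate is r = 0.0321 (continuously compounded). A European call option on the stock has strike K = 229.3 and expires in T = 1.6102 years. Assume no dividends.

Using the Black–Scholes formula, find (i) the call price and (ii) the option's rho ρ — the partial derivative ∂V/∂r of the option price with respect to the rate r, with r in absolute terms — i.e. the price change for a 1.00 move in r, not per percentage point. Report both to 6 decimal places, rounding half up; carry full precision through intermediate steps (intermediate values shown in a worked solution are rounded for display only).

σ√T = 0.1966·√1.6102 = 0.249473
d₁ = (ln(S/K) + (r+σ²/2)T) / (σ√T) = (ln(207.38/229.3) + (0.0321+0.1966²/2)·1.6102) / 0.249473 = (-0.100478 + 0.082806) / 0.249473 = -0.070840
d₂ = d₁ − σ√T = -0.070840 − 0.249473 = -0.320312
e^{−rT} = e^{−0.0321·1.6102} = 0.949626
N(d₁) = 0.471763,  N(d₂) = 0.374366
Call price V = S·N(d₁) − K·e^{−rT}·N(d₂) = 97.834158 − 81.517828 = 16.316330
ρ = K·T·e^{−rT}·N(d₂) = 131.260007

price = 16.316330
ρ = 131.260007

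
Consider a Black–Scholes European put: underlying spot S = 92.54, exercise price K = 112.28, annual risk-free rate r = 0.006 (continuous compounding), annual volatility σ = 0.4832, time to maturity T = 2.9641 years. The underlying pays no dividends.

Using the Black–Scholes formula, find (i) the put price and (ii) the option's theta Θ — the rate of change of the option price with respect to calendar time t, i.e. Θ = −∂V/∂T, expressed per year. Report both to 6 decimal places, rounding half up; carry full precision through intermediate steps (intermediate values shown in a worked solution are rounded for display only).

price = 42.276806
Θ = -4.586885

σ√T = 0.4832·√2.9641 = 0.831904
d₁ = (ln(S/K) + (r+σ²/2)T) / (σ√T) = (ln(92.54/112.28) + (0.006+0.4832²/2)·2.9641) / 0.831904 = (-0.193355 + 0.363817) / 0.831904 = 0.204906
d₂ = d₁ − σ√T = 0.204906 − 0.831904 = -0.626998
e^{−rT} = e^{−0.006·2.9641} = 0.982373
N(−d₁) = 0.418823,  N(−d₂) = 0.734670
Put price V = K·e^{−rT}·N(−d₂) − S·N(−d₁) = 81.034666 − 38.757860 = 42.276806
φ(d₁) = (1/√(2π))·e^{−d₁²/2} = 0.390654
Θ = −S·φ(d₁)·σ/(2√T) + r·K·e^{−rT}·N(−d₂) = −5.073093 + 0.486208 = -4.586885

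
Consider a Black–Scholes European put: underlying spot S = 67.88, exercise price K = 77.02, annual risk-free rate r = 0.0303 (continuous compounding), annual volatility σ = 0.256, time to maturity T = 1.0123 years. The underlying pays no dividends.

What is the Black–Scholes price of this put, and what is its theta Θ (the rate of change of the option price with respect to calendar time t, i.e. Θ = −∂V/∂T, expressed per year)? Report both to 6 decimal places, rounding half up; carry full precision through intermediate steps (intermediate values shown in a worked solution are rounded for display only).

σ√T = 0.256·√1.0123 = 0.257570
d₁ = (ln(S/K) + (r+σ²/2)T) / (σ√T) = (ln(67.88/77.02) + (0.0303+0.256²/2)·1.0123) / 0.257570 = (-0.126324 + 0.063844) / 0.257570 = -0.242575
d₂ = d₁ − σ√T = -0.242575 − 0.257570 = -0.500145
e^{−rT} = e^{−0.0303·1.0123} = 0.969793
N(−d₁) = 0.595833,  N(−d₂) = 0.691513
Put price V = K·e^{−rT}·N(−d₂) − S·N(−d₁) = 51.651522 − 40.445123 = 11.206399
φ(d₁) = (1/√(2π))·e^{−d₁²/2} = 0.387376
Θ = −S·φ(d₁)·σ/(2√T) + r·K·e^{−rT}·N(−d₂) = −3.345259 + 1.565041 = -1.780218

price = 11.206399
Θ = -1.780218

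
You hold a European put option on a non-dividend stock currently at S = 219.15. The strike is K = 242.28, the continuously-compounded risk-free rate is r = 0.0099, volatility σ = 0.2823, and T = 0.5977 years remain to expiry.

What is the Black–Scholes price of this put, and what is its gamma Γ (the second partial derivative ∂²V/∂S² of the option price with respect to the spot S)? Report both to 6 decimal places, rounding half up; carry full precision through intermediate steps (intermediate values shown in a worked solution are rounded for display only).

σ√T = 0.2823·√0.5977 = 0.218249
d₁ = (ln(S/K) + (r+σ²/2)T) / (σ√T) = (ln(219.15/242.28) + (0.0099+0.2823²/2)·0.5977) / 0.218249 = (-0.100338 + 0.029734) / 0.218249 = -0.323502
d₂ = d₁ − σ√T = -0.323502 − 0.218249 = -0.541751
e^{−rT} = e^{−0.0099·0.5977} = 0.994100
N(−d₁) = 0.626843,  N(−d₂) = 0.706005
Put price V = K·e^{−rT}·N(−d₂) − S·N(−d₁) = 170.041759 − 137.372546 = 32.669213
φ(d₁) = (1/√(2π))·e^{−d₁²/2} = 0.378604
Γ = φ(d₁) / (S·σ·√T) = 0.007916

price = 32.669213
Γ = 0.007916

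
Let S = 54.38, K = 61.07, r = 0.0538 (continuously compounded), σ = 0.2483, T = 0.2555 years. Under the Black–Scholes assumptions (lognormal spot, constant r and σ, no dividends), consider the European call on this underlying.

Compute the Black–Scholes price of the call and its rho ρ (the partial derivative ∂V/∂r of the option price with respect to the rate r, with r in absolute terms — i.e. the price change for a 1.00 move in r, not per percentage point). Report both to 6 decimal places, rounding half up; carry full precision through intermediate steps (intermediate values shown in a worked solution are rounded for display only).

σ√T = 0.2483·√0.2555 = 0.125508
d₁ = (ln(S/K) + (r+σ²/2)T) / (σ√T) = (ln(54.38/61.07) + (0.0538+0.2483²/2)·0.2555) / 0.125508 = (-0.116024 + 0.021622) / 0.125508 = -0.752160
d₂ = d₁ − σ√T = -0.752160 − 0.125508 = -0.877668
e^{−rT} = e^{−0.0538·0.2555} = 0.986348
N(d₁) = 0.225977,  N(d₂) = 0.190062
Call price V = S·N(d₁) − K·e^{−rT}·N(d₂) = 12.288654 − 11.448623 = 0.840030
ρ = K·T·e^{−rT}·N(d₂) = 2.925123

price = 0.840030
ρ = 2.925123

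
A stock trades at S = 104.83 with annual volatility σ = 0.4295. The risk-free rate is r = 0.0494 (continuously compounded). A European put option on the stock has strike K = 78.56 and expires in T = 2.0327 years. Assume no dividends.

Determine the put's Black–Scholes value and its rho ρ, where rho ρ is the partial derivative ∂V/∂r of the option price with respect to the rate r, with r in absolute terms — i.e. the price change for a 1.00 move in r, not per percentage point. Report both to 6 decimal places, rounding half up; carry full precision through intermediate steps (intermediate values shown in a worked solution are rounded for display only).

price = 8.203621
ρ = -53.600765

σ√T = 0.4295·√2.0327 = 0.612350
d₁ = (ln(S/K) + (r+σ²/2)T) / (σ√T) = (ln(104.83/78.56) + (0.0494+0.4295²/2)·2.0327) / 0.612350 = (0.288477 + 0.287902) / 0.612350 = 0.941257
d₂ = d₁ − σ√T = 0.941257 − 0.612350 = 0.328907
e^{−rT} = e^{−0.0494·2.0327} = 0.904462
N(−d₁) = 0.173287,  N(−d₂) = 0.371113
Put price V = K·e^{−rT}·N(−d₂) − S·N(−d₁) = 26.369245 − 18.165624 = 8.203621
ρ = −K·T·e^{−rT}·N(−d₂) = -53.600765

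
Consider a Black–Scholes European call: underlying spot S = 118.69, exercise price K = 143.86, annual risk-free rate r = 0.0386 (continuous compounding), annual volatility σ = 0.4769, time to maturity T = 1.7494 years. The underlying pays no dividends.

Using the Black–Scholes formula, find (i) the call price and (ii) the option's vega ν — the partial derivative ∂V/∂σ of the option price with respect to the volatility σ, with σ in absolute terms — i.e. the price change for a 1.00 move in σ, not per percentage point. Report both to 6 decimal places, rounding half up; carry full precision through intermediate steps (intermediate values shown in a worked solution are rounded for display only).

σ√T = 0.4769·√1.7494 = 0.630771
d₁ = (ln(S/K) + (r+σ²/2)T) / (σ√T) = (ln(118.69/143.86) + (0.0386+0.4769²/2)·1.7494) / 0.630771 = (-0.192326 + 0.266463) / 0.630771 = 0.117535
d₂ = d₁ − σ√T = 0.117535 − 0.630771 = -0.513237
e^{−rT} = e^{−0.0386·1.7494} = 0.934703
N(d₁) = 0.546782,  N(d₂) = 0.303893
Call price V = S·N(d₁) − K·e^{−rT}·N(d₂) = 64.897532 − 40.863362 = 24.034170
φ(d₁) = (1/√(2π))·e^{−d₁²/2} = 0.396196
ν = S·φ(d₁)·√T = 62.196937

price = 24.034170
ν = 62.196937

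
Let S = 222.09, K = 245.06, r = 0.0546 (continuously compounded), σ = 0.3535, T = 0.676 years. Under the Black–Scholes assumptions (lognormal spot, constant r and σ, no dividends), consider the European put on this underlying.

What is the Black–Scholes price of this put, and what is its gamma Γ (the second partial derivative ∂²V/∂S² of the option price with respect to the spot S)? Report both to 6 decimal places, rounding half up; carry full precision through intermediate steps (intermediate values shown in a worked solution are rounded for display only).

price = 34.106336
Γ = 0.006167

σ√T = 0.3535·√0.676 = 0.290645
d₁ = (ln(S/K) + (r+σ²/2)T) / (σ√T) = (ln(222.09/245.06) + (0.0546+0.3535²/2)·0.676) / 0.290645 = (-0.098420 + 0.079147) / 0.290645 = -0.066313
d₂ = d₁ − σ√T = -0.066313 − 0.290645 = -0.356958
e^{−rT} = e^{−0.0546·0.676} = 0.963763
N(−d₁) = 0.526436,  N(−d₂) = 0.639438
Put price V = K·e^{−rT}·N(−d₂) − S·N(−d₁) = 151.022436 − 116.916099 = 34.106336
φ(d₁) = (1/√(2π))·e^{−d₁²/2} = 0.398066
Γ = φ(d₁) / (S·σ·√T) = 0.006167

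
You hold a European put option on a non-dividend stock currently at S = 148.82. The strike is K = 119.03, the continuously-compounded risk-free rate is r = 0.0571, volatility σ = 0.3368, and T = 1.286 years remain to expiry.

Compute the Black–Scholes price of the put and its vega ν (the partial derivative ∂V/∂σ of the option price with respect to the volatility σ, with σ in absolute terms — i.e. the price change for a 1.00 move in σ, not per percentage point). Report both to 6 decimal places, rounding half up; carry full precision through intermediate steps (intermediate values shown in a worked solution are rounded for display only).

price = 6.067138
ν = 42.140832

σ√T = 0.3368·√1.286 = 0.381938
d₁ = (ln(S/K) + (r+σ²/2)T) / (σ√T) = (ln(148.82/119.03) + (0.0571+0.3368²/2)·1.286) / 0.381938 = (0.223362 + 0.146369) / 0.381938 = 0.968039
d₂ = d₁ − σ√T = 0.968039 − 0.381938 = 0.586102
e^{−rT} = e^{−0.0571·1.286} = 0.929201
N(−d₁) = 0.166512,  N(−d₂) = 0.278904
Put price V = K·e^{−rT}·N(−d₂) − S·N(−d₁) = 30.847505 − 24.780367 = 6.067138
φ(d₁) = (1/√(2π))·e^{−d₁²/2} = 0.249702
ν = S·φ(d₁)·√T = 42.140832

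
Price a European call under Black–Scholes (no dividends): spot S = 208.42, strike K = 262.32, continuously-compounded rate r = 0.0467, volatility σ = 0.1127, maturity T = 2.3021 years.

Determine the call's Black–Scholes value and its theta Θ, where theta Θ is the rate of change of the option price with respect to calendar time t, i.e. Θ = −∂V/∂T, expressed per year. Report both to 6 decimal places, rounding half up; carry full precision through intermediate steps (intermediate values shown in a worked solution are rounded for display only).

σ√T = 0.1127·√2.3021 = 0.170996
d₁ = (ln(S/K) + (r+σ²/2)T) / (σ√T) = (ln(208.42/262.32) + (0.0467+0.1127²/2)·2.3021) / 0.170996 = (-0.230010 + 0.122128) / 0.170996 = -0.630903
d₂ = d₁ − σ√T = -0.630903 − 0.170996 = -0.801899
e^{−rT} = e^{−0.0467·2.3021} = 0.898069
N(d₁) = 0.264052,  N(d₂) = 0.211306
Call price V = S·N(d₁) − K·e^{−rT}·N(d₂) = 55.033687 − 49.779692 = 5.253995
φ(d₁) = (1/√(2π))·e^{−d₁²/2} = 0.326947
Θ = −S·φ(d₁)·σ/(2√T) − r·K·e^{−rT}·N(d₂) = −2.530744 − 2.324712 = -4.855455

price = 5.253995
Θ = -4.855455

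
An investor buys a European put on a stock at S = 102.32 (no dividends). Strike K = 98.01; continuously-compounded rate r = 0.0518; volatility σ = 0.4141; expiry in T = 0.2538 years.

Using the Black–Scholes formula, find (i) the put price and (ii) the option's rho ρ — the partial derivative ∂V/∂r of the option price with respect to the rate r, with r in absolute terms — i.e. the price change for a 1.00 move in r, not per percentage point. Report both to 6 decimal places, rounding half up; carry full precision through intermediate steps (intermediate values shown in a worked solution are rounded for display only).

price = 5.769918
ρ = -10.666314

σ√T = 0.4141·√0.2538 = 0.208618
d₁ = (ln(S/K) + (r+σ²/2)T) / (σ√T) = (ln(102.32/98.01) + (0.0518+0.4141²/2)·0.2538) / 0.208618 = (0.043036 + 0.034908) / 0.208618 = 0.373617
d₂ = d₁ − σ√T = 0.373617 − 0.208618 = 0.165000
e^{−rT} = e^{−0.0518·0.2538} = 0.986939
N(−d₁) = 0.354345,  N(−d₂) = 0.434472
Put price V = K·e^{−rT}·N(−d₂) − S·N(−d₁) = 42.026453 − 36.256536 = 5.769918
ρ = −K·T·e^{−rT}·N(−d₂) = -10.666314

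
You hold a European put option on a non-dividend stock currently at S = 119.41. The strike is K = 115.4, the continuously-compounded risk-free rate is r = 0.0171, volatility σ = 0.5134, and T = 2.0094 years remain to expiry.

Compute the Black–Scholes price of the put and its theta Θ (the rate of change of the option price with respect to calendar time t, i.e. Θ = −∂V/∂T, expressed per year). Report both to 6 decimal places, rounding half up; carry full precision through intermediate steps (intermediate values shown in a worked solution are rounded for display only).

σ√T = 0.5134·√2.0094 = 0.727761
d₁ = (ln(S/K) + (r+σ²/2)T) / (σ√T) = (ln(119.41/115.4) + (0.0171+0.5134²/2)·2.0094) / 0.727761 = (0.034159 + 0.299179) / 0.727761 = 0.458032
d₂ = d₁ − σ√T = 0.458032 − 0.727761 = -0.269730
e^{−rT} = e^{−0.0171·2.0094} = 0.966223
N(−d₁) = 0.323465,  N(−d₂) = 0.606316
Put price V = K·e^{−rT}·N(−d₂) − S·N(−d₁) = 67.605518 − 38.624942 = 28.980576
φ(d₁) = (1/√(2π))·e^{−d₁²/2} = 0.359215
Θ = −S·φ(d₁)·σ/(2√T) + r·K·e^{−rT}·N(−d₂) = −7.767611 + 1.156054 = -6.611557

price = 28.980576
Θ = -6.611557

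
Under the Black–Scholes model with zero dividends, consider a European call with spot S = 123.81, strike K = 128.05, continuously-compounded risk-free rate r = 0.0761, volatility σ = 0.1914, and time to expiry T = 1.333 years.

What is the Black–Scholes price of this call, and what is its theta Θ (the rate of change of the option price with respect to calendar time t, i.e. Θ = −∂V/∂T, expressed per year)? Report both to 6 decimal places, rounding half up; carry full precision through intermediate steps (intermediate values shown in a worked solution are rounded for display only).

σ√T = 0.1914·√1.333 = 0.220982
d₁ = (ln(S/K) + (r+σ²/2)T) / (σ√T) = (ln(123.81/128.05) + (0.0761+0.1914²/2)·1.333) / 0.220982 = (-0.033673 + 0.125858) / 0.220982 = 0.417161
d₂ = d₁ − σ√T = 0.417161 − 0.220982 = 0.196179
e^{−rT} = e^{−0.0761·1.333} = 0.903534
N(d₁) = 0.661720,  N(d₂) = 0.577765
Call price V = S·N(d₁) − K·e^{−rT}·N(d₂) = 81.927525 − 66.846004 = 15.081521
φ(d₁) = (1/√(2π))·e^{−d₁²/2} = 0.365697
Θ = −S·φ(d₁)·σ/(2√T) − r·K·e^{−rT}·N(d₂) = −3.752960 − 5.086981 = -8.839941

price = 15.081521
Θ = -8.839941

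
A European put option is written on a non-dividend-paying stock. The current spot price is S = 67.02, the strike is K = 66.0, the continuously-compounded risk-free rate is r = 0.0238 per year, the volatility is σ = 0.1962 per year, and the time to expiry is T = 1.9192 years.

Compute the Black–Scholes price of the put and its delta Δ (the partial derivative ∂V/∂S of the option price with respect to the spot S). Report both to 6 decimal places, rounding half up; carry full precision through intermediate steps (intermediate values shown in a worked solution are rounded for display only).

σ√T = 0.1962·√1.9192 = 0.271806
d₁ = (ln(S/K) + (r+σ²/2)T) / (σ√T) = (ln(67.02/66.0) + (0.0238+0.1962²/2)·1.9192) / 0.271806 = (0.015336 + 0.082616) / 0.271806 = 0.360377
d₂ = d₁ − σ√T = 0.360377 − 0.271806 = 0.088571
e^{−rT} = e^{−0.0238·1.9192} = 0.955351
N(−d₁) = 0.359283,  N(−d₂) = 0.464712
Put price V = K·e^{−rT}·N(−d₂) − S·N(−d₁) = 29.301521 − 24.079128 = 5.222393
Δ = −N(−d₁) = -0.359283

price = 5.222393
Δ = -0.359283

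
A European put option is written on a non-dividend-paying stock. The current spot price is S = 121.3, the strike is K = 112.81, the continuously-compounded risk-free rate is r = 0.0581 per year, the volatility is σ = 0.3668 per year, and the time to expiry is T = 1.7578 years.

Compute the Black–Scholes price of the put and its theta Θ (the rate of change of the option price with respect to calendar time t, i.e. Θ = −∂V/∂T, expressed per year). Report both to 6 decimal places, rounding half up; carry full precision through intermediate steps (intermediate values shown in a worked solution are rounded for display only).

σ√T = 0.3668·√1.7578 = 0.486311
d₁ = (ln(S/K) + (r+σ²/2)T) / (σ√T) = (ln(121.3/112.81) + (0.0581+0.3668²/2)·1.7578) / 0.486311 = (0.072562 + 0.220377) / 0.486311 = 0.602370
d₂ = d₁ − σ√T = 0.602370 − 0.486311 = 0.116059
e^{−rT} = e^{−0.0581·1.7578} = 0.902914
N(−d₁) = 0.273464,  N(−d₂) = 0.453803
Put price V = K·e^{−rT}·N(−d₂) − S·N(−d₁) = 46.223316 − 33.171171 = 13.052145
φ(d₁) = (1/√(2π))·e^{−d₁²/2} = 0.332750
Θ = −S·φ(d₁)·σ/(2√T) + r·K·e^{−rT}·N(−d₂) = −5.583335 + 2.685575 = -2.897760

price = 13.052145
Θ = -2.897760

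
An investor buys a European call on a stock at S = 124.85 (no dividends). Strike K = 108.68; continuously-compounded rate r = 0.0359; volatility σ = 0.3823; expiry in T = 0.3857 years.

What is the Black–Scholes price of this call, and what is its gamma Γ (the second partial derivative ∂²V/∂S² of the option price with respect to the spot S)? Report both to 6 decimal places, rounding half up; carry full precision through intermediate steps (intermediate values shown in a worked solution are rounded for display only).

σ√T = 0.3823·√0.3857 = 0.237426
d₁ = (ln(S/K) + (r+σ²/2)T) / (σ√T) = (ln(124.85/108.68) + (0.0359+0.3823²/2)·0.3857) / 0.237426 = (0.138705 + 0.042032) / 0.237426 = 0.761236
d₂ = d₁ − σ√T = 0.761236 − 0.237426 = 0.523809
e^{−rT} = e^{−0.0359·0.3857} = 0.986249
N(d₁) = 0.776742,  N(d₂) = 0.699794
Call price V = S·N(d₁) − K·e^{−rT}·N(d₂) = 96.976224 − 75.007829 = 21.968396
φ(d₁) = (1/√(2π))·e^{−d₁²/2} = 0.298592
Γ = φ(d₁) / (S·σ·√T) = 0.010073

price = 21.968396
Γ = 0.010073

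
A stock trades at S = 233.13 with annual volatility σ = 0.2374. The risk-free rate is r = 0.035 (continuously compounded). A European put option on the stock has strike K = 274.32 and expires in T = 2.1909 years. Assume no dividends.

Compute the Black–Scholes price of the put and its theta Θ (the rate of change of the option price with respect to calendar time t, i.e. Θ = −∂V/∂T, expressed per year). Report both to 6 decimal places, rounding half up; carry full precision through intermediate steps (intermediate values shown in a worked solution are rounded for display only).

price = 45.446512
Θ = -1.545511

σ√T = 0.2374·√2.1909 = 0.351392
d₁ = (ln(S/K) + (r+σ²/2)T) / (σ√T) = (ln(233.13/274.32) + (0.035+0.2374²/2)·2.1909) / 0.351392 = (-0.162699 + 0.138420) / 0.351392 = -0.069095
d₂ = d₁ − σ√T = -0.069095 − 0.351392 = -0.420487
e^{−rT} = e^{−0.035·2.1909} = 0.926185
N(−d₁) = 0.527543,  N(−d₂) = 0.662935
Put price V = K·e^{−rT}·N(−d₂) − S·N(−d₁) = 168.432593 − 122.986081 = 45.446512
φ(d₁) = (1/√(2π))·e^{−d₁²/2} = 0.397991
Θ = −S·φ(d₁)·σ/(2√T) + r·K·e^{−rT}·N(−d₂) = −7.440652 + 5.895141 = -1.545511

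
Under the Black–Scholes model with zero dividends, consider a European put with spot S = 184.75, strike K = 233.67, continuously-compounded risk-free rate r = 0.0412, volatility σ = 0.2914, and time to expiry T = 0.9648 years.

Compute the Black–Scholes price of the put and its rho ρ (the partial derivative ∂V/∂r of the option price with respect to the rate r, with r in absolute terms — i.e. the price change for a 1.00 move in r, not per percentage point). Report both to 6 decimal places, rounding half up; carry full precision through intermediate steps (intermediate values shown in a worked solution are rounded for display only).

price = 48.353992
ρ = -172.308508

σ√T = 0.2914·√0.9648 = 0.286225
d₁ = (ln(S/K) + (r+σ²/2)T) / (σ√T) = (ln(184.75/233.67) + (0.0412+0.2914²/2)·0.9648) / 0.286225 = (-0.234906 + 0.080712) / 0.286225 = -0.538715
d₂ = d₁ − σ√T = -0.538715 − 0.286225 = -0.824941
e^{−rT} = e^{−0.0412·0.9648} = 0.961030
N(−d₁) = 0.704958,  N(−d₂) = 0.795297
Put price V = K·e^{−rT}·N(−d₂) − S·N(−d₁) = 178.595054 − 130.241062 = 48.353992
ρ = −K·T·e^{−rT}·N(−d₂) = -172.308508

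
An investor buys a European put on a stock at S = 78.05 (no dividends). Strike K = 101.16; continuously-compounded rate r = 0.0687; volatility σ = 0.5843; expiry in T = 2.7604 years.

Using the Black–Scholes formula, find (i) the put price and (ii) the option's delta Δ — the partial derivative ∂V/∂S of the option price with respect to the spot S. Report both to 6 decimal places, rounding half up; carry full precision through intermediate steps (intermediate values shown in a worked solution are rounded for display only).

price = 33.020777
Δ = -0.339591

σ√T = 0.5843·√2.7604 = 0.970782
d₁ = (ln(S/K) + (r+σ²/2)T) / (σ√T) = (ln(78.05/101.16) + (0.0687+0.5843²/2)·2.7604) / 0.970782 = (-0.259354 + 0.660849) / 0.970782 = 0.413579
d₂ = d₁ − σ√T = 0.413579 − 0.970782 = -0.557204
e^{−rT} = e^{−0.0687·2.7604} = 0.827257
N(−d₁) = 0.339591,  N(−d₂) = 0.711306
Put price V = K·e^{−rT}·N(−d₂) − S·N(−d₁) = 59.525881 − 26.505103 = 33.020777
Δ = −N(−d₁) = -0.339591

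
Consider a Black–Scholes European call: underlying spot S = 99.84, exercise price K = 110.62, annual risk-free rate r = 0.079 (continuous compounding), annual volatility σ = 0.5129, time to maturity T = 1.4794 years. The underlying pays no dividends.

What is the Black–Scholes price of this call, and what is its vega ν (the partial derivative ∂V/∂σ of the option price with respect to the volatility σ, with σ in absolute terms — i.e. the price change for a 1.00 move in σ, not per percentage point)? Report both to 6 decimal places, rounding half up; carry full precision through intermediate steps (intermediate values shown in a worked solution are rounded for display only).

price = 24.993723
ν = 45.803779

σ√T = 0.5129·√1.4794 = 0.623843
d₁ = (ln(S/K) + (r+σ²/2)T) / (σ√T) = (ln(99.84/110.62) + (0.079+0.5129²/2)·1.4794) / 0.623843 = (-0.102532 + 0.311463) / 0.623843 = 0.334909
d₂ = d₁ − σ√T = 0.334909 − 0.623843 = -0.288934
e^{−rT} = e^{−0.079·1.4794} = 0.889699
N(d₁) = 0.631153,  N(d₂) = 0.386316
Call price V = S·N(d₁) − K·e^{−rT}·N(d₂) = 63.014334 − 38.020612 = 24.993723
φ(d₁) = (1/√(2π))·e^{−d₁²/2} = 0.377185
ν = S·φ(d₁)·√T = 45.803779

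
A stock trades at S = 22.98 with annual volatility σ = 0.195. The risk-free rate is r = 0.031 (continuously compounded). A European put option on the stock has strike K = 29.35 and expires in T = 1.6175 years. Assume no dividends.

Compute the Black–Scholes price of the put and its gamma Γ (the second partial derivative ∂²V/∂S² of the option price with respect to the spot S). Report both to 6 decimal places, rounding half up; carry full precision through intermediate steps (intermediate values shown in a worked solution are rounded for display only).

σ√T = 0.195·√1.6175 = 0.248003
d₁ = (ln(S/K) + (r+σ²/2)T) / (σ√T) = (ln(22.98/29.35) + (0.031+0.195²/2)·1.6175) / 0.248003 = (-0.244668 + 0.080895) / 0.248003 = -0.660368
d₂ = d₁ − σ√T = -0.660368 − 0.248003 = -0.908370
e^{−rT} = e^{−0.031·1.6175} = 0.951094
N(−d₁) = 0.745491,  N(−d₂) = 0.818159
Put price V = K·e^{−rT}·N(−d₂) − S·N(−d₁) = 22.838578 − 17.131383 = 5.707195
φ(d₁) = (1/√(2π))·e^{−d₁²/2} = 0.320786
Γ = φ(d₁) / (S·σ·√T) = 0.056287

price = 5.707195
Γ = 0.056287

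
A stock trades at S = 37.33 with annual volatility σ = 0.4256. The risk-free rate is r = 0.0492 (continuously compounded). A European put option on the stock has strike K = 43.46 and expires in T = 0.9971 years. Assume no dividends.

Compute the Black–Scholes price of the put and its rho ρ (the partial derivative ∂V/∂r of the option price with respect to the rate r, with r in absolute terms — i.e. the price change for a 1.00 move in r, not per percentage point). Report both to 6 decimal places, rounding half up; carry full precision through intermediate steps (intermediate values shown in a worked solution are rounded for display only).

price = 8.837568
ρ = -27.865844

σ√T = 0.4256·√0.9971 = 0.424982
d₁ = (ln(S/K) + (r+σ²/2)T) / (σ√T) = (ln(37.33/43.46) + (0.0492+0.4256²/2)·0.9971) / 0.424982 = (-0.152044 + 0.139362) / 0.424982 = -0.029840
d₂ = d₁ − σ√T = -0.029840 − 0.424982 = -0.454822
e^{−rT} = e^{−0.0492·0.9971} = 0.952127
N(−d₁) = 0.511903,  N(−d₂) = 0.675381
Put price V = K·e^{−rT}·N(−d₂) − S·N(−d₁) = 27.946890 − 19.109322 = 8.837568
ρ = −K·T·e^{−rT}·N(−d₂) = -27.865844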